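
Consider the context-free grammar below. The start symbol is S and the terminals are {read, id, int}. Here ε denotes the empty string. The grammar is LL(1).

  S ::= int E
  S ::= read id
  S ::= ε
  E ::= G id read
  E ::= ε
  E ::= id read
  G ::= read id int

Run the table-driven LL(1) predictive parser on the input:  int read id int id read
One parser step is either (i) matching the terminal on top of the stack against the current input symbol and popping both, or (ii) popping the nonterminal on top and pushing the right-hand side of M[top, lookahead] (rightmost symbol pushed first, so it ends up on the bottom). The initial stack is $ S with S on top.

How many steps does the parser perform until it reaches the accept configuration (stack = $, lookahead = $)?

     Stack                  Input                      Action
  1  $ S                    int read id int id read $  expand S ::= int E
  2  $ E int                int read id int id read $  match int
  3  $ E                    read id int id read $      expand E ::= G id read
  4  $ read id G            read id int id read $      expand G ::= read id int
  5  $ read id int id read  read id int id read $      match read
  6  $ read id int id       id int id read $           match id
  7  $ read id int          int id read $              match int
  8  $ read id              id read $                  match id
  9  $ read                 read $                     match read
Accept reached after 9 steps.

9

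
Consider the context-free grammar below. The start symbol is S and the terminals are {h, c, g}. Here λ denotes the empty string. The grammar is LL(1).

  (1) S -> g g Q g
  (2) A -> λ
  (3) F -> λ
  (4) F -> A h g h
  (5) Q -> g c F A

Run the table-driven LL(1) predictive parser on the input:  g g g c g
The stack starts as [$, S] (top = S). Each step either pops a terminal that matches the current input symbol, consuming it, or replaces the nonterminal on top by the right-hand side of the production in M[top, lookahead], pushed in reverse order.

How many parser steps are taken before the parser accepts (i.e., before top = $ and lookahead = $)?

step 1: stack=$ S  input=g g g c g $  — expand S -> g g Q g
step 2: stack=$ g Q g g  input=g g g c g $  — match g
step 3: stack=$ g Q g  input=g g c g $  — match g
step 4: stack=$ g Q  input=g c g $  — expand Q -> g c F A
step 5: stack=$ g A F c g  input=g c g $  — match g
step 6: stack=$ g A F c  input=c g $  — match c
step 7: stack=$ g A F  input=g $  — expand F -> λ
step 8: stack=$ g A  input=g $  — expand A -> λ
step 9: stack=$ g  input=g $  — match g
Accept reached after 9 steps.

9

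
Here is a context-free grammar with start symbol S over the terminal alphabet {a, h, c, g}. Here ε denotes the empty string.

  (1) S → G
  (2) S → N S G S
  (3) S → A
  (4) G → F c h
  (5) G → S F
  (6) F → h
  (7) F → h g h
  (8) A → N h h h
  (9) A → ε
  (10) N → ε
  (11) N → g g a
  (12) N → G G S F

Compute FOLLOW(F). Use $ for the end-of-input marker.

FIRST(F): from F→h we get {h}; from F→h g h we get {h}. So FIRST(F) = {h}.
FIRST(S): from S→G we get {g, h}; from S→N S G S we get {g, h}; from S→A we get {ε, g, h}. So FIRST(S) = {ε, g, h}.
FIRST(G): from G→F c h we get {h}; from G→S F we get {g, h}. So FIRST(G) = {g, h}.
FIRST(N): from N→ε we get {ε}; from N→g g a we get {g}; from N→G G S F we get {g, h}. So FIRST(N) = {ε, g, h}.
FIRST(A): from A→N h h h we get {g, h}; from A→ε we get {ε}. So FIRST(A) = {ε, g, h}.
FOLLOW(S) includes $ since S is the start symbol.
FOLLOW(S): in S→N S G S (occurrence 1), S is followed by G S with FIRST {g, h}; in S→N S G S (occurrence 2), the suffix after S is empty (adds nothing new); in G→S F, S is followed by F with FIRST {h}; in N→G G S F, S is followed by F with FIRST {h}. Thus FOLLOW(S) = {$, g, h}.
FOLLOW(G): in S→G, the suffix after G is empty, so FOLLOW(G) ⊇ FOLLOW(S) = {$, g, h}; in S→N S G S, G is followed by S with FIRST {ε, g, h}; in S→N S G S, the suffix after G is nullable, so FOLLOW(G) ⊇ FOLLOW(S) = {$, g, h}; in N→G G S F (occurrence 1), G is followed by G S F with FIRST {g, h}; in N→G G S F (occurrence 2), G is followed by S F with FIRST {g, h}. Thus FOLLOW(G) = {$, g, h}.
FOLLOW(A): in S→A, the suffix after A is empty, so FOLLOW(A) ⊇ FOLLOW(S) = {$, g, h}. Thus FOLLOW(A) = {$, g, h}.
FOLLOW(N): in S→N S G S, N is followed by S G S with FIRST {g, h}; in A→N h h h, N is followed by h h h with FIRST {h}. Thus FOLLOW(N) = {g, h}.
FOLLOW(F): in G→F c h, F is followed by c h with FIRST {c}; in G→S F, the suffix after F is empty, so FOLLOW(F) ⊇ FOLLOW(G) = {$, g, h}; in N→G G S F, the suffix after F is empty, so FOLLOW(F) ⊇ FOLLOW(N) = {g, h}. Thus FOLLOW(F) = {$, c, g, h}.

{$, c, g, h}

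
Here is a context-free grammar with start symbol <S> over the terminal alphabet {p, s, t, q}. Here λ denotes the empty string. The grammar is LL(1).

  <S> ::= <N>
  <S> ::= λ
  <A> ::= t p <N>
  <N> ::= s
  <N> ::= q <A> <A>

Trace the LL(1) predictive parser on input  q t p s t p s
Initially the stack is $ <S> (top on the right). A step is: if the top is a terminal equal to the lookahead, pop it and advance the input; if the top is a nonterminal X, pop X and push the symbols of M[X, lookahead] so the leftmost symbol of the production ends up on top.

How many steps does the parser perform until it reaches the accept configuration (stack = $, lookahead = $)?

13

      Stack          Input            Action
   1  $ <S>          q t p s t p s $  expand <S> ::= <N>
   2  $ <N>          q t p s t p s $  expand <N> ::= q <A> <A>
   3  $ <A> <A> q    q t p s t p s $  match q
   4  $ <A> <A>      t p s t p s $    expand <A> ::= t p <N>
   5  $ <A> <N> p t  t p s t p s $    match t
   6  $ <A> <N> p    p s t p s $      match p
   7  $ <A> <N>      s t p s $        expand <N> ::= s
   8  $ <A> s        s t p s $        match s
   9  $ <A>          t p s $          expand <A> ::= t p <N>
  10  $ <N> p t      t p s $          match t
  11  $ <N> p        p s $            match p
  12  $ <N>          s $              expand <N> ::= s
  13  $ s            s $              match s
Accept reached after 13 steps.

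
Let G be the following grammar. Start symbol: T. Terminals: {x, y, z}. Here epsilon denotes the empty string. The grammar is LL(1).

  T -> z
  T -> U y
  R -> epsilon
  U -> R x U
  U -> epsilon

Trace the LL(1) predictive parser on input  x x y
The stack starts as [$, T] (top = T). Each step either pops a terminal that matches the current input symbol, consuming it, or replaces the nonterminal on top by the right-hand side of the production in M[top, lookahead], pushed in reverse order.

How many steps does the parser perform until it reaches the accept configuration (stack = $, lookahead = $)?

     Stack      Input    Action
  1  $ T        x x y $  expand T -> U y
  2  $ y U      x x y $  expand U -> R x U
  3  $ y U x R  x x y $  expand R -> epsilon
  4  $ y U x    x x y $  match x
  5  $ y U      x y $    expand U -> R x U
  6  $ y U x R  x y $    expand R -> epsilon
  7  $ y U x    x y $    match x
  8  $ y U      y $      expand U -> epsilon
  9  $ y        y $      match y
Accept reached after 9 steps.

9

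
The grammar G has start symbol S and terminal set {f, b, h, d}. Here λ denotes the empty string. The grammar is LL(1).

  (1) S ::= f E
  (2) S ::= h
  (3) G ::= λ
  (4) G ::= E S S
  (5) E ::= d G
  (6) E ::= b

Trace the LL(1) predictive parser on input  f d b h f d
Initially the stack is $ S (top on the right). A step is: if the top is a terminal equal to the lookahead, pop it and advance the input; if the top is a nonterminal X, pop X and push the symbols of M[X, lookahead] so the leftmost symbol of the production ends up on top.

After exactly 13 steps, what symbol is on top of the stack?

      Stack    Input          Action
   1  $ S      f d b h f d $  expand S ::= f E
   2  $ E f    f d b h f d $  match f
   3  $ E      d b h f d $    expand E ::= d G
   4  $ G d    d b h f d $    match d
   5  $ G      b h f d $      expand G ::= E S S
   6  $ S S E  b h f d $      expand E ::= b
   7  $ S S b  b h f d $      match b
   8  $ S S    h f d $        expand S ::= h
   9  $ S h    h f d $        match h
  10  $ S      f d $          expand S ::= f E
  11  $ E f    f d $          match f
  12  $ E      d $            expand E ::= d G
  13  $ G d    d $            match d
Stack after step 13: $ G (top = G).

G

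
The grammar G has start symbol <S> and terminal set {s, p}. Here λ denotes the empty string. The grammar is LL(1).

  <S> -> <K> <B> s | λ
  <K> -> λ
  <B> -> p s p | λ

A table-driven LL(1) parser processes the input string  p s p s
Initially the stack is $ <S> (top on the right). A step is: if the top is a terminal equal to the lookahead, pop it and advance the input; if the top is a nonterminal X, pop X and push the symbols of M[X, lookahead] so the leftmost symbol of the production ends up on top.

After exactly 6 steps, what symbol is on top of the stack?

s

step 1: stack=$ <S>  input=p s p s $  — expand <S> -> <K> <B> s
step 2: stack=$ s <B> <K>  input=p s p s $  — expand <K> -> λ
step 3: stack=$ s <B>  input=p s p s $  — expand <B> -> p s p
step 4: stack=$ s p s p  input=p s p s $  — match p
step 5: stack=$ s p s  input=s p s $  — match s
step 6: stack=$ s p  input=p s $  — match p
Stack after step 6: $ s (top = s).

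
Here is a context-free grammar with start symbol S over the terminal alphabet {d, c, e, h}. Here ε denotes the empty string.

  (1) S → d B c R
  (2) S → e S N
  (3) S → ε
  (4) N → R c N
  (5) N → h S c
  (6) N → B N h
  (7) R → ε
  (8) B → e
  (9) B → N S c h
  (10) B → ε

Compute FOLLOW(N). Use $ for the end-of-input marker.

{$, c, d, e, h}

FIRST(S) = {ε, d, e}
FIRST(R) = {ε}
FIRST(N) = {c, e, h}  (via R c N, B N h)
FIRST(B) = {ε, c, e, h}  (via N S c h)
FOLLOW(S) includes $ since S is the start symbol.
FOLLOW(S): in S→e S N, S is followed by N with FIRST {c, e, h}; in N→h S c, S is followed by c with FIRST {c}; in B→N S c h, S is followed by c h with FIRST {c}. Thus FOLLOW(S) = {$, c, e, h}.
FOLLOW(N): in S→e S N, the suffix after N is empty, so FOLLOW(N) ⊇ FOLLOW(S) = {$, c, e, h}; in N→R c N, the suffix after N is empty (adds nothing new); in N→B N h, N is followed by h with FIRST {h}; in B→N S c h, N is followed by S c h with FIRST {c, d, e}. Thus FOLLOW(N) = {$, c, d, e, h}.
FOLLOW(R): in S→d B c R, the suffix after R is empty, so FOLLOW(R) ⊇ FOLLOW(S) = {$, c, e, h}; in N→R c N, R is followed by c N with FIRST {c}. Thus FOLLOW(R) = {$, c, e, h}.
FOLLOW(B): in S→d B c R, B is followed by c R with FIRST {c}; in N→B N h, B is followed by N h with FIRST {c, e, h}. Thus FOLLOW(B) = {c, e, h}.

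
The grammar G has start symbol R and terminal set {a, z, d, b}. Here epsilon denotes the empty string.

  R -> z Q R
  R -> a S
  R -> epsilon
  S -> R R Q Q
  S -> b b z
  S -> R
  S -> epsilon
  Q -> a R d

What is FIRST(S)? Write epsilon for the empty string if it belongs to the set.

FIRST(R): from R->z Q R we get {z}; from R->a S we get {a}; from R->epsilon we get {epsilon}. So FIRST(R) = {epsilon, a, z}.
FIRST(Q): from Q->a R d we get {a}. So FIRST(Q) = {a}.
FIRST(S): from S->R R Q Q we get {a, z}; from S->b b z we get {b}; from S->R we get {epsilon, a, z}; from S->epsilon we get {epsilon}. So FIRST(S) = {epsilon, a, b, z}.

{epsilon, a, b, z}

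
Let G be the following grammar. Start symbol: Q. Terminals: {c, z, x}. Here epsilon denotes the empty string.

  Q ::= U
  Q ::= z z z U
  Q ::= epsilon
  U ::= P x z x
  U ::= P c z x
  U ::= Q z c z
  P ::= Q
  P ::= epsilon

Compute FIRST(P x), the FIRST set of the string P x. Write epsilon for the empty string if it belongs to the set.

FIRST(Q) = {epsilon, c, x, z}  (via U)
FIRST(P) = {epsilon, c, x, z}  (via Q)
FIRST(U) = {c, x, z}  (via P x z x, P c z x, Q z c z)
FIRST(P x): take FIRST of each symbol in turn, carrying on past any symbol whose FIRST contains epsilon; result {c, x, z}.

{c, x, z}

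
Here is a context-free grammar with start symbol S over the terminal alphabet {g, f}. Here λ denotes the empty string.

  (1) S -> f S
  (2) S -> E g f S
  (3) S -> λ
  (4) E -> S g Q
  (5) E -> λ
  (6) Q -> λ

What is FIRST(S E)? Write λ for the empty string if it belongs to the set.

{λ, f, g}

FIRST(Q) = {λ}
FIRST(S) = {λ, f, g}  (via E g f S)
FIRST(E) = {λ, f, g}  (via S g Q)
FIRST(S E): take FIRST of each symbol in turn, carrying on past any symbol whose FIRST contains λ; result {λ, f, g}.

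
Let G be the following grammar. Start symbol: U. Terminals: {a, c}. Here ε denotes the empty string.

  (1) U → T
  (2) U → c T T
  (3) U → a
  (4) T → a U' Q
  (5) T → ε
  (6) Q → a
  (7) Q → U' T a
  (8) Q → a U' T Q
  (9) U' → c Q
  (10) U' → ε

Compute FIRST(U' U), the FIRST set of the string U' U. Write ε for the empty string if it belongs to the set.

FIRST(T): from T→a U' Q we get {a}; from T→ε we get {ε}. So FIRST(T) = {ε, a}.
FIRST(U'): from U'→c Q we get {c}; from U'→ε we get {ε}. So FIRST(U') = {ε, c}.
FIRST(U): from U→T we get {ε, a}; from U→c T T we get {c}; from U→a we get {a}. So FIRST(U) = {ε, a, c}.
FIRST(Q): from Q→a we get {a}; from Q→U' T a we get {a, c}; from Q→a U' T Q we get {a}. So FIRST(Q) = {a, c}.
FIRST(U' U): take FIRST of each symbol in turn, carrying on past any symbol whose FIRST contains ε; result {ε, a, c}.

{ε, a, c}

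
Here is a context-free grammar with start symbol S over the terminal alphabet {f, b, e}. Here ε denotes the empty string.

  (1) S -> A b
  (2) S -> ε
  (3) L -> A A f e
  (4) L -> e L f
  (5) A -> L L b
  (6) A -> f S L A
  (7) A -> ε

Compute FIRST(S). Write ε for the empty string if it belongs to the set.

{ε, b, e, f}

FIRST(S) = {ε, b, e, f}  (via A b)
FIRST(L) = {e, f}  (via A A f e)
FIRST(A) = {ε, e, f}  (via L L b)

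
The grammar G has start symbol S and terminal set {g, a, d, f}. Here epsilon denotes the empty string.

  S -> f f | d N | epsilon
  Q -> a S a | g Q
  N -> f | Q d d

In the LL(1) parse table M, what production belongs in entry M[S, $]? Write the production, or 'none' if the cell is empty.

FIRST(S) = {epsilon, d, f}
FIRST(Q) = {a, g}
FIRST(N) = {a, f, g}  (via Q d d)
FOLLOW(S) includes $ since S is the start symbol.
FOLLOW(S): in Q->a S a, S is followed by a with FIRST {a}. Thus FOLLOW(S) = {$, a}.
For S -> f f: FIRST(f f) = {f}, so it goes in M[S, t] for t ∈ {f}.
For S -> d N: FIRST(d N) = {d}, so it goes in M[S, t] for t ∈ {d}.
For S -> epsilon: FIRST(epsilon) = {epsilon}, so it goes in M[S, t] for t ∈ {}; since epsilon ∈ FIRST, also for every t ∈ FOLLOW(S) = {$, a}.

S -> epsilon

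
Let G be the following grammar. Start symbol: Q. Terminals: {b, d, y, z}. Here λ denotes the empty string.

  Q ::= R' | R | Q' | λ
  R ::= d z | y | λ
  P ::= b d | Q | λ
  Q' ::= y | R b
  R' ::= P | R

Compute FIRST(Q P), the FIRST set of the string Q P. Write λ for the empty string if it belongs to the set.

{λ, b, d, y}

FIRST(R) = {λ, d, y}
FIRST(Q') = {b, d, y}  (via R b)
FIRST(Q) = {λ, b, d, y}  (via R', R, Q')
FIRST(P) = {λ, b, d, y}  (via Q)
FIRST(R') = {λ, b, d, y}  (via P, R)
FIRST(Q P): take FIRST of each symbol in turn, carrying on past any symbol whose FIRST contains λ; result {λ, b, d, y}.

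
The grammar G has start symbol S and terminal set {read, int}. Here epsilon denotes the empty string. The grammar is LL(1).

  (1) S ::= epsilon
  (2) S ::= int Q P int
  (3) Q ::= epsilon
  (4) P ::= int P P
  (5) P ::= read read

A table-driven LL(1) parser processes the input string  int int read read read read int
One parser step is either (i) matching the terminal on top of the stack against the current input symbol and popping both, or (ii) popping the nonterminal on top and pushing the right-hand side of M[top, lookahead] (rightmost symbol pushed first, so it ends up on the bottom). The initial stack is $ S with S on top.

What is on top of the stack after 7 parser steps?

read

     Stack              Input                              Action
  1  $ S                int int read read read read int $  expand S ::= int Q P int
  2  $ int P Q int      int int read read read read int $  match int
  3  $ int P Q          int read read read read int $      expand Q ::= epsilon
  4  $ int P            int read read read read int $      expand P ::= int P P
  5  $ int P P int      int read read read read int $      match int
  6  $ int P P          read read read read int $          expand P ::= read read
  7  $ int P read read  read read read read int $          match read
Stack after step 7: $ int P read (top = read).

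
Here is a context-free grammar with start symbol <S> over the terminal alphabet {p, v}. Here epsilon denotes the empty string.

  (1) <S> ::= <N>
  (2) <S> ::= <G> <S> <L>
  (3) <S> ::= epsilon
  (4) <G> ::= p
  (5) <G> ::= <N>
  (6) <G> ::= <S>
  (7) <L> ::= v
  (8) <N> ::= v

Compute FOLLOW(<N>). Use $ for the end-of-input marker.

{$, p, v}

FIRST(<L>): from <L>::=v we get {v}. So FIRST(<L>) = {v}.
FIRST(<N>): from <N>::=v we get {v}. So FIRST(<N>) = {v}.
FIRST(<S>): from <S>::=<N> we get {v}; from <S>::=<G> <S> <L> we get {p, v}; from <S>::=epsilon we get {epsilon}. So FIRST(<S>) = {epsilon, p, v}.
FIRST(<G>): from <G>::=p we get {p}; from <G>::=<N> we get {v}; from <G>::=<S> we get {epsilon, p, v}. So FIRST(<G>) = {epsilon, p, v}.
FOLLOW(<S>) includes $ since <S> is the start symbol.
FOLLOW(<G>): in <S>::=<G> <S> <L>, <G> is followed by <S> <L> with FIRST {p, v}. Thus FOLLOW(<G>) = {p, v}.
FOLLOW(<S>): in <S>::=<G> <S> <L>, <S> is followed by <L> with FIRST {v}; in <G>::=<S>, the suffix after <S> is empty, so FOLLOW(<S>) ⊇ FOLLOW(<G>) = {p, v}. Thus FOLLOW(<S>) = {$, p, v}.
FOLLOW(<L>): in <S>::=<G> <S> <L>, the suffix after <L> is empty, so FOLLOW(<L>) ⊇ FOLLOW(<S>) = {$, p, v}. Thus FOLLOW(<L>) = {$, p, v}.
FOLLOW(<N>): in <S>::=<N>, the suffix after <N> is empty, so FOLLOW(<N>) ⊇ FOLLOW(<S>) = {$, p, v}; in <G>::=<N>, the suffix after <N> is empty, so FOLLOW(<N>) ⊇ FOLLOW(<G>) = {p, v}. Thus FOLLOW(<N>) = {$, p, v}.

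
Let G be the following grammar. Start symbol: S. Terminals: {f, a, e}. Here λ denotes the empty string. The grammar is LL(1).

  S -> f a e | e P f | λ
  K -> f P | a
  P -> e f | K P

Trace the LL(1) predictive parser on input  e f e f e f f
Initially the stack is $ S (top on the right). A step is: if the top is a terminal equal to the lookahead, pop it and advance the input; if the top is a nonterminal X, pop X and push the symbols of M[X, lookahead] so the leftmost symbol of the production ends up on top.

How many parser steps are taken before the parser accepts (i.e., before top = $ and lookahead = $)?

12

      Stack      Input            Action
   1  $ S        e f e f e f f $  expand S -> e P f
   2  $ f P e    e f e f e f f $  match e
   3  $ f P      f e f e f f $    expand P -> K P
   4  $ f P K    f e f e f f $    expand K -> f P
   5  $ f P P f  f e f e f f $    match f
   6  $ f P P    e f e f f $      expand P -> e f
   7  $ f P f e  e f e f f $      match e
   8  $ f P f    f e f f $        match f
   9  $ f P      e f f $          expand P -> e f
  10  $ f f e    e f f $          match e
  11  $ f f      f f $            match f
  12  $ f        f $              match f
Accept reached after 12 steps.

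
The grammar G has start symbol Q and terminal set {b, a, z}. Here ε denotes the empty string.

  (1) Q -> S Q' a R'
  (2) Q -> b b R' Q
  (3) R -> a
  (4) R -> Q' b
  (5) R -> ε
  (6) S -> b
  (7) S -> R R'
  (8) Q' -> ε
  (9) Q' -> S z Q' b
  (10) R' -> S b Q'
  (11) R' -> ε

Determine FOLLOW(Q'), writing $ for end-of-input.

FIRST(Q) = {a, b, z}  (via S Q' a R')
FIRST(R) = {ε, a, b, z}  (via Q' b)
FIRST(S) = {ε, a, b, z}  (via R R')
FIRST(Q') = {ε, a, b, z}  (via S z Q' b)
FIRST(R') = {ε, a, b, z}  (via S b Q')
FOLLOW(Q) includes $ since Q is the start symbol.
FOLLOW(Q): in Q->b b R' Q, the suffix after Q is empty (adds nothing new). Thus FOLLOW(Q) = {$}.
FOLLOW(S): in Q->S Q' a R', S is followed by Q' a R' with FIRST {a, b, z}; in Q'->S z Q' b, S is followed by z Q' b with FIRST {z}; in R'->S b Q', S is followed by b Q' with FIRST {b}. Thus FOLLOW(S) = {a, b, z}.
FOLLOW(R): in S->R R', R is followed by R' with FIRST {ε, a, b, z}; in S->R R', the suffix after R is nullable, so FOLLOW(R) ⊇ FOLLOW(S) = {a, b, z}. Thus FOLLOW(R) = {a, b, z}.
FOLLOW(R'): in Q->S Q' a R', the suffix after R' is empty, so FOLLOW(R') ⊇ FOLLOW(Q) = {$}; in Q->b b R' Q, R' is followed by Q with FIRST {a, b, z}; in S->R R', the suffix after R' is empty, so FOLLOW(R') ⊇ FOLLOW(S) = {a, b, z}. Thus FOLLOW(R') = {$, a, b, z}.
FOLLOW(Q'): in Q->S Q' a R', Q' is followed by a R' with FIRST {a}; in R->Q' b, Q' is followed by b with FIRST {b}; in Q'->S z Q' b, Q' is followed by b with FIRST {b}; in R'->S b Q', the suffix after Q' is empty, so FOLLOW(Q') ⊇ FOLLOW(R') = {$, a, b, z}. Thus FOLLOW(Q') = {$, a, b, z}.

{$, a, b, z}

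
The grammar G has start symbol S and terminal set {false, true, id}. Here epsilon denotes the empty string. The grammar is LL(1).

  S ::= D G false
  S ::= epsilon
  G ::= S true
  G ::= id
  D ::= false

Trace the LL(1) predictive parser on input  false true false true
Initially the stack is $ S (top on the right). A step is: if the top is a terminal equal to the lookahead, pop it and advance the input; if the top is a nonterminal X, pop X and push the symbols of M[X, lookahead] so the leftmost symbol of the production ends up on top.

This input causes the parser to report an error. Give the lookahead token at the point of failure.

true

     Stack            Input                    Action
  1  $ S              false true false true $  expand S ::= D G false
  2  $ false G D      false true false true $  expand D ::= false
  3  $ false G false  false true false true $  match false
  4  $ false G        true false true $        expand G ::= S true
  5  $ false true S   true false true $        expand S ::= epsilon
  6  $ false true     true false true $        match true
  7  $ false          false true $             match false
  8  $                true $                   error: stack empty but input remains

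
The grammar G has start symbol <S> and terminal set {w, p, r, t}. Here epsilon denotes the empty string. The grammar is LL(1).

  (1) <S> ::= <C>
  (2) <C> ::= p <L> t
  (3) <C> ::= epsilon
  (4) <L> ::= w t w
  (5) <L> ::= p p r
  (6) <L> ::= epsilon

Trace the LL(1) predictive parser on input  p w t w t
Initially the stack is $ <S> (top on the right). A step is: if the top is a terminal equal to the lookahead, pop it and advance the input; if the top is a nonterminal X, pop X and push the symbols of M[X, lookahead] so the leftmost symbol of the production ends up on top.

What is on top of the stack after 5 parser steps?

step 1: stack=$ <S>  input=p w t w t $  — expand <S> ::= <C>
step 2: stack=$ <C>  input=p w t w t $  — expand <C> ::= p <L> t
step 3: stack=$ t <L> p  input=p w t w t $  — match p
step 4: stack=$ t <L>  input=w t w t $  — expand <L> ::= w t w
step 5: stack=$ t w t w  input=w t w t $  — match w
Stack after step 5: $ t w t (top = t).

t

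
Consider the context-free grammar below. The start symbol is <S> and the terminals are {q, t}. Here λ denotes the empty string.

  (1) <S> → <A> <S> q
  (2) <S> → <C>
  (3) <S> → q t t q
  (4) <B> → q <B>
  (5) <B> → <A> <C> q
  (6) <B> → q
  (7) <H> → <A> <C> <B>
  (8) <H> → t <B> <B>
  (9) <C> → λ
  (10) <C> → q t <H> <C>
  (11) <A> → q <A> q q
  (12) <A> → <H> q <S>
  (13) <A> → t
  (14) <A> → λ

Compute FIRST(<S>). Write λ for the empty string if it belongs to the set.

{λ, q, t}

FIRST(<C>) = {λ, q}
FIRST(<S>) = {λ, q, t}  (via <A> <S> q, <C>)
FIRST(<B>) = {q, t}  (via <A> <C> q)
FIRST(<H>) = {q, t}  (via <A> <C> <B>)
FIRST(<A>) = {λ, q, t}  (via <H> q <S>)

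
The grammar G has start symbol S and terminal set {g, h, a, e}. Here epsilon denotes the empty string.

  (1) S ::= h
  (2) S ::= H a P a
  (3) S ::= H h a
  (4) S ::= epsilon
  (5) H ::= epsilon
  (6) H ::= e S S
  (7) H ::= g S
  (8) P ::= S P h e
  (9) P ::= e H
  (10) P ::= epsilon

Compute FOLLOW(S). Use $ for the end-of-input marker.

FIRST(H): from H::=epsilon we get {epsilon}; from H::=e S S we get {e}; from H::=g S we get {g}. So FIRST(H) = {epsilon, e, g}.
FIRST(S): from S::=h we get {h}; from S::=H a P a we get {a, e, g}; from S::=H h a we get {e, g, h}; from S::=epsilon we get {epsilon}. So FIRST(S) = {epsilon, a, e, g, h}.
FIRST(P): from P::=S P h e we get {a, e, g, h}; from P::=e H we get {e}; from P::=epsilon we get {epsilon}. So FIRST(P) = {epsilon, a, e, g, h}.
FOLLOW(S) includes $ since S is the start symbol.
FOLLOW(P): in S::=H a P a, P is followed by a with FIRST {a}; in P::=S P h e, P is followed by h e with FIRST {h}. Thus FOLLOW(P) = {a, h}.
FOLLOW(H): in S::=H a P a, H is followed by a P a with FIRST {a}; in S::=H h a, H is followed by h a with FIRST {h}; in P::=e H, the suffix after H is empty, so FOLLOW(H) ⊇ FOLLOW(P) = {a, h}. Thus FOLLOW(H) = {a, h}.
FOLLOW(S): in H::=e S S (occurrence 1), S is followed by S with FIRST {epsilon, a, e, g, h}; in H::=e S S (occurrence 1), the suffix after S is nullable, so FOLLOW(S) ⊇ FOLLOW(H) = {a, h}; in H::=e S S (occurrence 2), the suffix after S is empty, so FOLLOW(S) ⊇ FOLLOW(H) = {a, h}; in H::=g S, the suffix after S is empty, so FOLLOW(S) ⊇ FOLLOW(H) = {a, h}; in P::=S P h e, S is followed by P h e with FIRST {a, e, g, h}. Thus FOLLOW(S) = {$, a, e, g, h}.

{$, a, e, g, h}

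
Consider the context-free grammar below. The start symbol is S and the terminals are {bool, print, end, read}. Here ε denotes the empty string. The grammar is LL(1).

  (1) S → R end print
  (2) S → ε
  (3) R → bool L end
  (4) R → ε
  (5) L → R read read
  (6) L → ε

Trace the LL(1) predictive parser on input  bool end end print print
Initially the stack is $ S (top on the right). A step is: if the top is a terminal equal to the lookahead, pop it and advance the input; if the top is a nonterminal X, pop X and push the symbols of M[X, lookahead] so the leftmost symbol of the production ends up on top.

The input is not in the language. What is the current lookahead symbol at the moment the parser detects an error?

step 1: stack=$ S  input=bool end end print print $  — expand S → R end print
step 2: stack=$ print end R  input=bool end end print print $  — expand R → bool L end
step 3: stack=$ print end end L bool  input=bool end end print print $  — match bool
step 4: stack=$ print end end L  input=end end print print $  — expand L → ε
step 5: stack=$ print end end  input=end end print print $  — match end
step 6: stack=$ print end  input=end print print $  — match end
step 7: stack=$ print  input=print print $  — match print
step 8: stack=$  input=print $  — error: stack empty but input remains

print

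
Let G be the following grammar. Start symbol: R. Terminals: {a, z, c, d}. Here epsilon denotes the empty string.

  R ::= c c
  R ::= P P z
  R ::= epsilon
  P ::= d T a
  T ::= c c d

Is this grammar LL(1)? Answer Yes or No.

FIRST(R) = {epsilon, c, d}
FIRST(P) = {d}
FIRST(T) = {c}
FOLLOW(R) = {$}
FOLLOW(P) = {d, z}
FOLLOW(T) = {a}
Each cell of M receives at most one production.

Yes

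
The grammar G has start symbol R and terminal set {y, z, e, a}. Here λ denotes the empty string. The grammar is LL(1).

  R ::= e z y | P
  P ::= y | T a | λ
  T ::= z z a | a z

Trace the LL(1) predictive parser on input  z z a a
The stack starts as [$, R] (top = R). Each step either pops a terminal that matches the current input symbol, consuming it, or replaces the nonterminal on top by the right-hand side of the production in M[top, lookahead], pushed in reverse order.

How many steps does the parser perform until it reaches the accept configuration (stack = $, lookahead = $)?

7

step 1: stack=$ R  input=z z a a $  — expand R ::= P
step 2: stack=$ P  input=z z a a $  — expand P ::= T a
step 3: stack=$ a T  input=z z a a $  — expand T ::= z z a
step 4: stack=$ a a z z  input=z z a a $  — match z
step 5: stack=$ a a z  input=z a a $  — match z
step 6: stack=$ a a  input=a a $  — match a
step 7: stack=$ a  input=a $  — match a
Accept reached after 7 steps.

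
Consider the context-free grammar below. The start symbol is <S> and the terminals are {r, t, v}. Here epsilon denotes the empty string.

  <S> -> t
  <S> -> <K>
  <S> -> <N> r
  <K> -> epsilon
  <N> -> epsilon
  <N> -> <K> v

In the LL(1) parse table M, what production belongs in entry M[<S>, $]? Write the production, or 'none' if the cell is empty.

FIRST(<K>): from <K>->epsilon we get {epsilon}. So FIRST(<K>) = {epsilon}.
FIRST(<N>): from <N>->epsilon we get {epsilon}; from <N>-><K> v we get {v}. So FIRST(<N>) = {epsilon, v}.
FIRST(<S>): from <S>->t we get {t}; from <S>-><K> we get {epsilon}; from <S>-><N> r we get {r, v}. So FIRST(<S>) = {epsilon, r, t, v}.
FOLLOW(<S>) includes $ since <S> is the start symbol.
FOLLOW(<S>): <S> appears on no right-hand side. Thus FOLLOW(<S>) = {$}.
For <S> -> t: FIRST(t) = {t}, so it goes in M[<S>, t] for t ∈ {t}.
For <S> -> <K>: FIRST(<K>) = {epsilon}, so it goes in M[<S>, t] for t ∈ {}; since epsilon ∈ FIRST, also for every t ∈ FOLLOW(<S>) = {$}.
For <S> -> <N> r: FIRST(<N> r) = {r, v}, so it goes in M[<S>, t] for t ∈ {r, v}.

<S> -> <K>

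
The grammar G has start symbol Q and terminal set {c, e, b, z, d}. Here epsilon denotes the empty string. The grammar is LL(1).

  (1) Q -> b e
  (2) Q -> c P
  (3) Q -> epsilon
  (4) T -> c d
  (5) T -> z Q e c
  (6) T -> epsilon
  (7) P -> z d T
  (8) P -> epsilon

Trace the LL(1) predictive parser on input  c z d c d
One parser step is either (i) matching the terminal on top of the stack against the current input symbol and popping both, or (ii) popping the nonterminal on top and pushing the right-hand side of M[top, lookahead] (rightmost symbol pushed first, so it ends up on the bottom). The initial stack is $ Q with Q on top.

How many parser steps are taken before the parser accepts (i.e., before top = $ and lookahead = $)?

     Stack    Input        Action
  1  $ Q      c z d c d $  expand Q -> c P
  2  $ P c    c z d c d $  match c
  3  $ P      z d c d $    expand P -> z d T
  4  $ T d z  z d c d $    match z
  5  $ T d    d c d $      match d
  6  $ T      c d $        expand T -> c d
  7  $ d c    c d $        match c
  8  $ d      d $          match d
Accept reached after 8 steps.

8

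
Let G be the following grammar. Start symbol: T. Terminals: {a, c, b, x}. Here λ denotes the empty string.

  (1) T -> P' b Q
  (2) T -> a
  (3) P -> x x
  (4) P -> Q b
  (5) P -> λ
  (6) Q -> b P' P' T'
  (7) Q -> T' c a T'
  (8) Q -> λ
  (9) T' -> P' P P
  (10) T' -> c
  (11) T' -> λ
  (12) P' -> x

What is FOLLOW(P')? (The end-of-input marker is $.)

FIRST(P'): from P'->x we get {x}. So FIRST(P') = {x}.
FIRST(T): from T->P' b Q we get {x}; from T->a we get {a}. So FIRST(T) = {a, x}.
FIRST(T'): from T'->P' P P we get {x}; from T'->c we get {c}; from T'->λ we get {λ}. So FIRST(T') = {λ, c, x}.
FIRST(Q): from Q->b P' P' T' we get {b}; from Q->T' c a T' we get {c, x}; from Q->λ we get {λ}. So FIRST(Q) = {λ, b, c, x}.
FIRST(P): from P->x x we get {x}; from P->Q b we get {b, c, x}; from P->λ we get {λ}. So FIRST(P) = {λ, b, c, x}.
FOLLOW(T) includes $ since T is the start symbol.
FOLLOW(T): T appears on no right-hand side. Thus FOLLOW(T) = {$}.
FOLLOW(Q): in T->P' b Q, the suffix after Q is empty, so FOLLOW(Q) ⊇ FOLLOW(T) = {$}; in P->Q b, Q is followed by b with FIRST {b}. Thus FOLLOW(Q) = {$, b}.
FOLLOW(T'): in Q->b P' P' T', the suffix after T' is empty, so FOLLOW(T') ⊇ FOLLOW(Q) = {$, b}; in Q->T' c a T' (occurrence 1), T' is followed by c a T' with FIRST {c}; in Q->T' c a T' (occurrence 2), the suffix after T' is empty, so FOLLOW(T') ⊇ FOLLOW(Q) = {$, b}. Thus FOLLOW(T') = {$, b, c}.
FOLLOW(P): in T'->P' P P (occurrence 1), P is followed by P with FIRST {λ, b, c, x}; in T'->P' P P (occurrence 1), the suffix after P is nullable, so FOLLOW(P) ⊇ FOLLOW(T') = {$, b, c}; in T'->P' P P (occurrence 2), the suffix after P is empty, so FOLLOW(P) ⊇ FOLLOW(T') = {$, b, c}. Thus FOLLOW(P) = {$, b, c, x}.
FOLLOW(P'): in T->P' b Q, P' is followed by b Q with FIRST {b}; in Q->b P' P' T' (occurrence 1), P' is followed by P' T' with FIRST {x}; in Q->b P' P' T' (occurrence 2), P' is followed by T' with FIRST {λ, c, x}; in Q->b P' P' T' (occurrence 2), the suffix after P' is nullable, so FOLLOW(P') ⊇ FOLLOW(Q) = {$, b}; in T'->P' P P, P' is followed by P P with FIRST {λ, b, c, x}; in T'->P' P P, the suffix after P' is nullable, so FOLLOW(P') ⊇ FOLLOW(T') = {$, b, c}. Thus FOLLOW(P') = {$, b, c, x}.

{$, b, c, x}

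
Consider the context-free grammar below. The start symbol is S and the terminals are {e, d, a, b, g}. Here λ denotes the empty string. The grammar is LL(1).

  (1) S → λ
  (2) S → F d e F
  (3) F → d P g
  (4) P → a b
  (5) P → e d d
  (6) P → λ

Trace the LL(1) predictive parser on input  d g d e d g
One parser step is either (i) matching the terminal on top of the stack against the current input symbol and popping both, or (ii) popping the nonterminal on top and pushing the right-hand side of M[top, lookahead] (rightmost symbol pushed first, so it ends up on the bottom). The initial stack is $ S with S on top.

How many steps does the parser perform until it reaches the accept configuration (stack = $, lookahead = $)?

11

step 1: stack=$ S  input=d g d e d g $  — expand S → F d e F
step 2: stack=$ F e d F  input=d g d e d g $  — expand F → d P g
step 3: stack=$ F e d g P d  input=d g d e d g $  — match d
step 4: stack=$ F e d g P  input=g d e d g $  — expand P → λ
step 5: stack=$ F e d g  input=g d e d g $  — match g
step 6: stack=$ F e d  input=d e d g $  — match d
step 7: stack=$ F e  input=e d g $  — match e
step 8: stack=$ F  input=d g $  — expand F → d P g
step 9: stack=$ g P d  input=d g $  — match d
step 10: stack=$ g P  input=g $  — expand P → λ
step 11: stack=$ g  input=g $  — match g
Accept reached after 11 steps.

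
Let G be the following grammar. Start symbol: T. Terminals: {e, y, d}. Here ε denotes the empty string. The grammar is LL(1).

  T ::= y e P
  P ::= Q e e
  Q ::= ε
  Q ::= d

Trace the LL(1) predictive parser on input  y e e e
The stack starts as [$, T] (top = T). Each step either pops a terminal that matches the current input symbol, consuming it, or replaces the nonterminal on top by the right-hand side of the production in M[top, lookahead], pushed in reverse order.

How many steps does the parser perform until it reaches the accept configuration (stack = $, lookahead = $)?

7

step 1: stack=$ T  input=y e e e $  — expand T ::= y e P
step 2: stack=$ P e y  input=y e e e $  — match y
step 3: stack=$ P e  input=e e e $  — match e
step 4: stack=$ P  input=e e $  — expand P ::= Q e e
step 5: stack=$ e e Q  input=e e $  — expand Q ::= ε
step 6: stack=$ e e  input=e e $  — match e
step 7: stack=$ e  input=e $  — match e
Accept reached after 7 steps.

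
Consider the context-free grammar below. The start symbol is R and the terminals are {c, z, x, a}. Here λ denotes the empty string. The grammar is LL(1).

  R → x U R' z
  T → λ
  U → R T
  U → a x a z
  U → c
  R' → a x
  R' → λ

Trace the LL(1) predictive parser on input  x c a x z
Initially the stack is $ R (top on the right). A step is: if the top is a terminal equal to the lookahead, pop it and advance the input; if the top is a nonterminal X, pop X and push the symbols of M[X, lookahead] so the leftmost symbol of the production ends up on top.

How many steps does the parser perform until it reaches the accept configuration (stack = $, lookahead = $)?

     Stack       Input        Action
  1  $ R         x c a x z $  expand R → x U R' z
  2  $ z R' U x  x c a x z $  match x
  3  $ z R' U    c a x z $    expand U → c
  4  $ z R' c    c a x z $    match c
  5  $ z R'      a x z $      expand R' → a x
  6  $ z x a     a x z $      match a
  7  $ z x       x z $        match x
  8  $ z         z $          match z
Accept reached after 8 steps.

8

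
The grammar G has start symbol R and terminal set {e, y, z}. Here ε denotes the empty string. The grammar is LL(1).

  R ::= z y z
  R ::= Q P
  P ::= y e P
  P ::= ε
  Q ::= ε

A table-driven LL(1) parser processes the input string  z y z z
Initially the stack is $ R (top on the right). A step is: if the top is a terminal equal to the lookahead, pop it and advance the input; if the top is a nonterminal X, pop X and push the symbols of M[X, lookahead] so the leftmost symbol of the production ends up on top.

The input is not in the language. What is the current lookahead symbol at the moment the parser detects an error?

z

step 1: stack=$ R  input=z y z z $  — expand R ::= z y z
step 2: stack=$ z y z  input=z y z z $  — match z
step 3: stack=$ z y  input=y z z $  — match y
step 4: stack=$ z  input=z z $  — match z
step 5: stack=$  input=z $  — error: stack empty but input remains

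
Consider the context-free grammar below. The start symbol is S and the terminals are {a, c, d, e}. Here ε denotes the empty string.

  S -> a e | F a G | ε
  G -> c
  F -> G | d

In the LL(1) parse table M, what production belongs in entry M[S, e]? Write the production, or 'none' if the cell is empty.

none

FIRST(G): from G->c we get {c}. So FIRST(G) = {c}.
FIRST(F): from F->G we get {c}; from F->d we get {d}. So FIRST(F) = {c, d}.
FIRST(S): from S->a e we get {a}; from S->F a G we get {c, d}; from S->ε we get {ε}. So FIRST(S) = {ε, a, c, d}.
FOLLOW(S) includes $ since S is the start symbol.
FOLLOW(S): S appears on no right-hand side. Thus FOLLOW(S) = {$}.
For S -> a e: FIRST(a e) = {a}, so it goes in M[S, t] for t ∈ {a}.
For S -> F a G: FIRST(F a G) = {c, d}, so it goes in M[S, t] for t ∈ {c, d}.
For S -> ε: FIRST(ε) = {ε}, so it goes in M[S, t] for t ∈ {}; since ε ∈ FIRST, also for every t ∈ FOLLOW(S) = {$}.
None of these place a production in M[S, e].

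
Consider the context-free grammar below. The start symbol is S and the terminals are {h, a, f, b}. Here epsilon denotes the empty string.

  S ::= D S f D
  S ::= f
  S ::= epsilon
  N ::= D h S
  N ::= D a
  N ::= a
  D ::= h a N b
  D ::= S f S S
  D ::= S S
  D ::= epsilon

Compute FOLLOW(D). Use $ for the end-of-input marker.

FIRST(S): from S::=D S f D we get {f, h}; from S::=f we get {f}; from S::=epsilon we get {epsilon}. So FIRST(S) = {epsilon, f, h}.
FIRST(D): from D::=h a N b we get {h}; from D::=S f S S we get {f, h}; from D::=S S we get {epsilon, f, h}; from D::=epsilon we get {epsilon}. So FIRST(D) = {epsilon, f, h}.
FIRST(N): from N::=D h S we get {f, h}; from N::=D a we get {a, f, h}; from N::=a we get {a}. So FIRST(N) = {a, f, h}.
FOLLOW(S) includes $ since S is the start symbol.
FOLLOW(N): in D::=h a N b, N is followed by b with FIRST {b}. Thus FOLLOW(N) = {b}.
FOLLOW(S): in S::=D S f D, S is followed by f D with FIRST {f}; in N::=D h S, the suffix after S is empty, so FOLLOW(S) ⊇ FOLLOW(N) = {b}; in D::=S f S S (occurrence 1), S is followed by f S S with FIRST {f}; in D::=S f S S (occurrence 2), S is followed by S with FIRST {epsilon, f, h}; in D::=S f S S (occurrence 2), the suffix after S is nullable, so FOLLOW(S) ⊇ FOLLOW(D) = {$, a, b, f, h}; in D::=S f S S (occurrence 3), the suffix after S is empty, so FOLLOW(S) ⊇ FOLLOW(D) = {$, a, b, f, h}; in D::=S S (occurrence 1), S is followed by S with FIRST {epsilon, f, h}; in D::=S S (occurrence 1), the suffix after S is nullable, so FOLLOW(S) ⊇ FOLLOW(D) = {$, a, b, f, h}; in D::=S S (occurrence 2), the suffix after S is empty, so FOLLOW(S) ⊇ FOLLOW(D) = {$, a, b, f, h}. Thus FOLLOW(S) = {$, a, b, f, h}.
FOLLOW(D): in S::=D S f D (occurrence 1), D is followed by S f D with FIRST {f, h}; in S::=D S f D (occurrence 2), the suffix after D is empty, so FOLLOW(D) ⊇ FOLLOW(S) = {$, a, b, f, h}; in N::=D h S, D is followed by h S with FIRST {h}; in N::=D a, D is followed by a with FIRST {a}. Thus FOLLOW(D) = {$, a, b, f, h}.

{$, a, b, f, h}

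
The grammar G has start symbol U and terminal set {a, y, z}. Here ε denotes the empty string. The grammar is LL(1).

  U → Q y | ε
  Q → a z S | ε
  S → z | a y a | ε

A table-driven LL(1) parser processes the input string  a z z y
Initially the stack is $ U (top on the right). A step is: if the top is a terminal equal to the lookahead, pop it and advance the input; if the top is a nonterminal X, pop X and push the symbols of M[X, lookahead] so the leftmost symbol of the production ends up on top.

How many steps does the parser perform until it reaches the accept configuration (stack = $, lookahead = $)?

7

     Stack      Input      Action
  1  $ U        a z z y $  expand U → Q y
  2  $ y Q      a z z y $  expand Q → a z S
  3  $ y S z a  a z z y $  match a
  4  $ y S z    z z y $    match z
  5  $ y S      z y $      expand S → z
  6  $ y z      z y $      match z
  7  $ y        y $        match y
Accept reached after 7 steps.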